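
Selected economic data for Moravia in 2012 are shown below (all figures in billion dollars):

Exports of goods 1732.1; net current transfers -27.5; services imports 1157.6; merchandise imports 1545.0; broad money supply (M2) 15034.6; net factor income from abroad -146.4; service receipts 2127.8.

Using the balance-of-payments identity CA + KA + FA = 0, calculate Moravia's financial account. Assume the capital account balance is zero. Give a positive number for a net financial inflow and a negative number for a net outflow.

Goods balance = 1732.1 - 1545.0 = 187.1
Services balance = 2127.8 - 1157.6 = 970.2
Trade balance (goods + services) = 187.1 + 970.2 = 1157.3
Net primary income = -146.4
Net secondary income = -27.5
Current account = 1157.3 + (-146.4) + (-27.5) = 983.4
Financial account = -(983.4) = -983.4

-983.4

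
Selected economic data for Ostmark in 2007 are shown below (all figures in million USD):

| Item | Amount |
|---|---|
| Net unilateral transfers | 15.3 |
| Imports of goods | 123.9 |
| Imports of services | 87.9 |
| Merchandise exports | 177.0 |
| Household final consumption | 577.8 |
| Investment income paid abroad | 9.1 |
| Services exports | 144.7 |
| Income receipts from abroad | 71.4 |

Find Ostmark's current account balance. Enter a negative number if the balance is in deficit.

187.5

Goods balance = 177.0 - 123.9 = 53.1
Services balance = 144.7 - 87.9 = 56.8
Trade balance (goods + services) = 53.1 + 56.8 = 109.9
Net primary income = 71.4 - 9.1 = 62.3
Net secondary income = 15.3
Current account = 109.9 + 62.3 + 15.3 = 187.5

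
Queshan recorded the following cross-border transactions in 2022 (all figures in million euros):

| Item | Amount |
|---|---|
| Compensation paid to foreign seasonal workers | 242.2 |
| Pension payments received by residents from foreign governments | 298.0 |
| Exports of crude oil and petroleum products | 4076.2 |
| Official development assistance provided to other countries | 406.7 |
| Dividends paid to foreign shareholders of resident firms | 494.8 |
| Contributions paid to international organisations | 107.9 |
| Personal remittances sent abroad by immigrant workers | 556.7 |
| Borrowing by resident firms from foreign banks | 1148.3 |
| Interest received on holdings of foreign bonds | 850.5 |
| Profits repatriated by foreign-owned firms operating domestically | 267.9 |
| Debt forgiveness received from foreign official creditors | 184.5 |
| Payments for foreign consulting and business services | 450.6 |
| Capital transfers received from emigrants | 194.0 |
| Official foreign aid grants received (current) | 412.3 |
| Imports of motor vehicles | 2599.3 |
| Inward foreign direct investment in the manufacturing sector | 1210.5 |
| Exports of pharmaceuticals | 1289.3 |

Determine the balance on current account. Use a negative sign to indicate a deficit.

1800.2

Goods: 1289.3 - 2599.3 + 4076.2 = 2766.2
Services: -450.6
Primary income: 850.5 - 267.9 - 494.8 - 242.2 = -154.4
Secondary income: 412.3 - 406.7 + 298.0 - 107.9 - 556.7 = -361.0
Current account = 2766.2 + (-450.6) + (-154.4) + (-361.0) = 1800.2
(Excluded from the current account — financial account: borrowing by resident firms from foreign banks 1148.3, inward foreign direct investment in the manufacturing sector 1210.5; capital account: debt forgiveness received from foreign official creditors 184.5, capital transfers received from emigrants 194.0.)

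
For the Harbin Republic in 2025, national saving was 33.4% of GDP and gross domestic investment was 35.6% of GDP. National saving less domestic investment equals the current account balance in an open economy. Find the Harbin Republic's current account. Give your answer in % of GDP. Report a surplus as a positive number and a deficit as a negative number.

S - I = CA (net lending to the rest of the world).
CA = S - I = 33.4 - 35.6 = -2.2

-2.2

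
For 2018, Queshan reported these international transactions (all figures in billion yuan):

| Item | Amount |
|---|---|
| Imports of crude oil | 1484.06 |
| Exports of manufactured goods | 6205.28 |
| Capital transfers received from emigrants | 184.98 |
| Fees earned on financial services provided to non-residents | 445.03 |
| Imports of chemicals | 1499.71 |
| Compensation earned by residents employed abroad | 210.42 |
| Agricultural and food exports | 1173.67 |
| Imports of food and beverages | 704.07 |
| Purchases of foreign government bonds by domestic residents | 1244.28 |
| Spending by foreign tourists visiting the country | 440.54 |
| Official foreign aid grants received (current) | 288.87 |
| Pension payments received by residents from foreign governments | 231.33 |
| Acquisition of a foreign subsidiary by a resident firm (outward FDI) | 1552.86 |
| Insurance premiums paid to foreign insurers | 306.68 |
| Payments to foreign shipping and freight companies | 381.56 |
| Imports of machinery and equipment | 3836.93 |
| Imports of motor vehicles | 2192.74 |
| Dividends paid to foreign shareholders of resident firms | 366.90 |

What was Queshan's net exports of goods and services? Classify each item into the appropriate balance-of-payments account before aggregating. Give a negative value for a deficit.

Goods: -1499.71 + 6205.28 - 3836.93 - 704.07 - 2192.74 - 1484.06 + 1173.67 = -2338.56
Services: -381.56 - 306.68 + 445.03 + 440.54 = 197.33
Trade balance = -2338.56 + 197.33 = -2141.23
(Excluded from the trade balance — capital account: capital transfers received from emigrants 184.98; primary income: compensation earned by residents employed abroad 210.42, dividends paid to foreign shareholders of resident firms 366.90; financial account: purchases of foreign government bonds by domestic residents 1244.28, acquisition of a foreign subsidiary by a resident firm (outward FDI) 1552.86; secondary income: official foreign aid grants received (current) 288.87, pension payments received by residents from foreign governments 231.33.)

-2141.23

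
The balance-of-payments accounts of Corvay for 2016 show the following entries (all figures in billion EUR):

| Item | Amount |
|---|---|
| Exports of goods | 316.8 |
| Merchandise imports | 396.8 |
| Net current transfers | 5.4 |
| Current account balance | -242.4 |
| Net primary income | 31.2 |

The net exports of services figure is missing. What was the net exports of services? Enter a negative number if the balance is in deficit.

Current account = goods balance + services balance + net primary income + net secondary income
Sum of the known components = -43.4
Net exports of services = CA - (known components) = -242.4 - (-43.4) = -199.0

-199.0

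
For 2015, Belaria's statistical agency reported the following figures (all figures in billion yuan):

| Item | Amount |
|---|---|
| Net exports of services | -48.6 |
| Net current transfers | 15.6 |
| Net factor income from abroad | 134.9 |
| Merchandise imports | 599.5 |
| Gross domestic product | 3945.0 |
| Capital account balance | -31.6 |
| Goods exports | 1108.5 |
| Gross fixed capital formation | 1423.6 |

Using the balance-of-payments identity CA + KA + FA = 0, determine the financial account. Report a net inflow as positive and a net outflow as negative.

Goods balance = 1108.5 - 599.5 = 509.0
Services balance = -48.6
Trade balance (goods + services) = 509.0 + (-48.6) = 460.4
Net primary income = 134.9
Net secondary income = 15.6
Current account = 460.4 + 134.9 + 15.6 = 610.9
Financial account = -(610.9 + (-31.6)) = -579.3

-579.3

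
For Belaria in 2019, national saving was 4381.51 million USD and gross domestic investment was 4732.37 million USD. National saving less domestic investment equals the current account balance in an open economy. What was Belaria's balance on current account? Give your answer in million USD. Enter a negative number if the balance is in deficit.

S - I = CA (net lending to the rest of the world).
CA = S - I = 4381.51 - 4732.37 = -350.86

-350.86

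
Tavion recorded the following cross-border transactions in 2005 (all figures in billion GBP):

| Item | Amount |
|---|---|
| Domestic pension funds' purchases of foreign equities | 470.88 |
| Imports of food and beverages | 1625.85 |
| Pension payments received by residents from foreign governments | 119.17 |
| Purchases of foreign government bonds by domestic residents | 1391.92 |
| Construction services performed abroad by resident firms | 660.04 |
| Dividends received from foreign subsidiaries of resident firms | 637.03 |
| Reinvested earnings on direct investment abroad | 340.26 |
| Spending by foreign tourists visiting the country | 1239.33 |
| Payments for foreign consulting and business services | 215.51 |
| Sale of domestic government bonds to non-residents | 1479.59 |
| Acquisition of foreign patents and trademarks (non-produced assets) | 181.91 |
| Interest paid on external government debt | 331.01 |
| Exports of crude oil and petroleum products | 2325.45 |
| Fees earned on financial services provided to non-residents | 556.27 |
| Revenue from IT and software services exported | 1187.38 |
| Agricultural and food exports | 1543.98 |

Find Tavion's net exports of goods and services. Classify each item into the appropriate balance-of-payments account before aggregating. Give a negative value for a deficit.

5671.09

Goods: -1625.85 + 1543.98 + 2325.45 = 2243.58
Services: 660.04 - 215.51 + 1187.38 + 1239.33 + 556.27 = 3427.51
Trade balance = 2243.58 + 3427.51 = 5671.09
(Excluded from the trade balance — financial account: domestic pension funds' purchases of foreign equities 470.88, purchases of foreign government bonds by domestic residents 1391.92, sale of domestic government bonds to non-residents 1479.59; secondary income: pension payments received by residents from foreign governments 119.17; primary income: dividends received from foreign subsidiaries of resident firms 637.03, reinvested earnings on direct investment abroad 340.26, interest paid on external government debt 331.01; capital account: acquisition of foreign patents and trademarks (non-produced assets) 181.91.)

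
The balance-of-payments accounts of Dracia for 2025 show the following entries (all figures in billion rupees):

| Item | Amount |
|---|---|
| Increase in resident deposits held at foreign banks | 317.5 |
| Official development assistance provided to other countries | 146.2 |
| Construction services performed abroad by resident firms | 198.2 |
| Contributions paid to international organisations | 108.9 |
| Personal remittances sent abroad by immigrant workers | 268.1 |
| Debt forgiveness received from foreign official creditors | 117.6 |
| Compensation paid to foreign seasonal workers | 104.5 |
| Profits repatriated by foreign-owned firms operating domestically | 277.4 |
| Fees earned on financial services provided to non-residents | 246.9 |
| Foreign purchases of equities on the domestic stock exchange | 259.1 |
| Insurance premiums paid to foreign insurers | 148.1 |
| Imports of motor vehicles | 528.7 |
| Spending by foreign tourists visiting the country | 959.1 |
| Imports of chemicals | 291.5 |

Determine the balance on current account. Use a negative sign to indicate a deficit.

-469.2

Goods: -528.7 - 291.5 = -820.2
Services: -148.1 + 246.9 + 959.1 + 198.2 = 1256.1
Primary income: -277.4 - 104.5 = -381.9
Secondary income: -108.9 - 146.2 - 268.1 = -523.2
Current account = (-820.2) + 1256.1 + (-381.9) + (-523.2) = -469.2
(Excluded from the current account — financial account: increase in resident deposits held at foreign banks 317.5, foreign purchases of equities on the domestic stock exchange 259.1; capital account: debt forgiveness received from foreign official creditors 117.6.)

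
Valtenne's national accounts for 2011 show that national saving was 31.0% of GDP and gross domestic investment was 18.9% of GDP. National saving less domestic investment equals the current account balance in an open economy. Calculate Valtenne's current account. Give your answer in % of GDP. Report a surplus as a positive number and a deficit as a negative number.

12.1

CA = S - I = 31.0 - 18.9 = 12.1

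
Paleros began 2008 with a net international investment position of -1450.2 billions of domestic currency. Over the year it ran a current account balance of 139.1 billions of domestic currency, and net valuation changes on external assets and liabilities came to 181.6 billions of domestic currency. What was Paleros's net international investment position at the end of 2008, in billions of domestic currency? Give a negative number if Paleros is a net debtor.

-1129.5

Change in NIIP = current account + net valuation change = 139.1 + 181.6 = 320.7
End-of-year NIIP = -1450.2 + 320.7 = -1129.5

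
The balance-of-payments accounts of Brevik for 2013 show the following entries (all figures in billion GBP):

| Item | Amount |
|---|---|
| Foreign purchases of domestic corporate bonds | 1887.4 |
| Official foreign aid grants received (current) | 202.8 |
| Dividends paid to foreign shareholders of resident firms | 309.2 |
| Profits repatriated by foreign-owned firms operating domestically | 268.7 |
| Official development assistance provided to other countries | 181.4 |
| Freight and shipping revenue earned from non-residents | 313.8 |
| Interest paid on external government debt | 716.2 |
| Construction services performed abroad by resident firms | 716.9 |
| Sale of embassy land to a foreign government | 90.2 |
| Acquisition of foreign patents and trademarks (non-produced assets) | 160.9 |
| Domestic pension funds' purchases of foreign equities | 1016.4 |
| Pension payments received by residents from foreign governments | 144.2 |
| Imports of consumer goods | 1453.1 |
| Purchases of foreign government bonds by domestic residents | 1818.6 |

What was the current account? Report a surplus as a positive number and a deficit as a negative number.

-1550.9

Goods: -1453.1
Services: 716.9 + 313.8 = 1030.7
Primary income: -268.7 - 716.2 - 309.2 = -1294.1
Secondary income: 202.8 - 181.4 + 144.2 = 165.6
Current account = (-1453.1) + 1030.7 + (-1294.1) + 165.6 = -1550.9
(Excluded from the current account — financial account: foreign purchases of domestic corporate bonds 1887.4, domestic pension funds' purchases of foreign equities 1016.4, purchases of foreign government bonds by domestic residents 1818.6; capital account: sale of embassy land to a foreign government 90.2, acquisition of foreign patents and trademarks (non-produced assets) 160.9.)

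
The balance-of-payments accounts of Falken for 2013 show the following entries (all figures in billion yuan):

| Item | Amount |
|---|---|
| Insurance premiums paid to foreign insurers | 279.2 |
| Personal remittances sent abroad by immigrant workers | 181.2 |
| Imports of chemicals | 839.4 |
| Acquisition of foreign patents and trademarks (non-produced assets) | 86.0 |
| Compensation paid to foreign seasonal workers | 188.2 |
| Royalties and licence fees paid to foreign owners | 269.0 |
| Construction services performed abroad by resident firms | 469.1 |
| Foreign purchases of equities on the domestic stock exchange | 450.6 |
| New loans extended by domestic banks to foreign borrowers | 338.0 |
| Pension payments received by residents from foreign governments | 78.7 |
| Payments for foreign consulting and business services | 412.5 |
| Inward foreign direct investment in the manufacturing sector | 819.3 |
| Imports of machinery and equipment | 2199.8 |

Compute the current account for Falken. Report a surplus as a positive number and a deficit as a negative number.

-3821.5

Goods: -839.4 - 2199.8 = -3039.2
Services: -279.2 + 469.1 - 412.5 - 269.0 = -491.6
Primary income: -188.2
Secondary income: 78.7 - 181.2 = -102.5
Current account = (-3039.2) + (-491.6) + (-188.2) + (-102.5) = -3821.5
(Excluded from the current account — capital account: acquisition of foreign patents and trademarks (non-produced assets) 86.0; financial account: foreign purchases of equities on the domestic stock exchange 450.6, new loans extended by domestic banks to foreign borrowers 338.0, inward foreign direct investment in the manufacturing sector 819.3.)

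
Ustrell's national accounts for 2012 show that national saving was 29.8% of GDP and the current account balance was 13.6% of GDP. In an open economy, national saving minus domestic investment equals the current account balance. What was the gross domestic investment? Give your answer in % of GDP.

S - I = CA (net lending to the rest of the world).
I = S - CA = 29.8 - 13.6 = 16.2

16.2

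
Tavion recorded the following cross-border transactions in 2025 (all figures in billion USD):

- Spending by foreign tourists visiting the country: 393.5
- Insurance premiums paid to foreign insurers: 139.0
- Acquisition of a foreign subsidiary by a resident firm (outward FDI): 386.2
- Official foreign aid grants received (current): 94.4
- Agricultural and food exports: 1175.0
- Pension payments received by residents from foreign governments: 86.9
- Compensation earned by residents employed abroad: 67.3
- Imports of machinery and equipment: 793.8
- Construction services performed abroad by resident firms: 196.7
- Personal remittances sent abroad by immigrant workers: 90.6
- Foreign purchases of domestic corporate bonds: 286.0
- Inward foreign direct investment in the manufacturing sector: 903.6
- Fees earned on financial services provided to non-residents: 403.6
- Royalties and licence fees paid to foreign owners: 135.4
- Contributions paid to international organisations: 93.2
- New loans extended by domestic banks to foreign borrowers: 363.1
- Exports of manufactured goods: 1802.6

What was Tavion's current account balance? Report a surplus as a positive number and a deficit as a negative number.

Goods: 1802.6 + 1175.0 - 793.8 = 2183.8
Services: 403.6 - 139.0 + 393.5 - 135.4 + 196.7 = 719.4
Primary income: 67.3
Secondary income: -93.2 - 90.6 + 94.4 + 86.9 = -2.5
Current account = 2183.8 + 719.4 + 67.3 + (-2.5) = 2968.0
(Excluded from the current account — financial account: acquisition of a foreign subsidiary by a resident firm (outward FDI) 386.2, foreign purchases of domestic corporate bonds 286.0, inward foreign direct investment in the manufacturing sector 903.6, new loans extended by domestic banks to foreign borrowers 363.1.)

2968.0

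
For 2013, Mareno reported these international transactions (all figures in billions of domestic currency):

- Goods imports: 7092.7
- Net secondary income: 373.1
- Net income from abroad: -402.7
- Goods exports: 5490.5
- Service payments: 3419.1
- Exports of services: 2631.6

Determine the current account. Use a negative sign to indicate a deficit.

-2419.3

Goods balance = 5490.5 - 7092.7 = -1602.2
Services balance = 2631.6 - 3419.1 = -787.5
Trade balance (goods + services) = -1602.2 + (-787.5) = -2389.7
Net primary income = -402.7
Net secondary income = 373.1
Current account = -2389.7 + (-402.7) + 373.1 = -2419.3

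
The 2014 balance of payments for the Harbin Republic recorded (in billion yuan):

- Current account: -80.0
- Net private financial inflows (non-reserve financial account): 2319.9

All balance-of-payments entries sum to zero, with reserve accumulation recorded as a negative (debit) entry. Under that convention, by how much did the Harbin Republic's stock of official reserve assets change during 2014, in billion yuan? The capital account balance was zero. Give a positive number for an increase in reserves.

2239.9

Official reserve transactions balance = -((-80.0) + 2319.9) = -2239.9
An accumulation of reserves is recorded as a debit (negative entry), so the change in the stock of reserves is the negative of that balance.
Change in official reserves = -(-2239.9) = 2239.9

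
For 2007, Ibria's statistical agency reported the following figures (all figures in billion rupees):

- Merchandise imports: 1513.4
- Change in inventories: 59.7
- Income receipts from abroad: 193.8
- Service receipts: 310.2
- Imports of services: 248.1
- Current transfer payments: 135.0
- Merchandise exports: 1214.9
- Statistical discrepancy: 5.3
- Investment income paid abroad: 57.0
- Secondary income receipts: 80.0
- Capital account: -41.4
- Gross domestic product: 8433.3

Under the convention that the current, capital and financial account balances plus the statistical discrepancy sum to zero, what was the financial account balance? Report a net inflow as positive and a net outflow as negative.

190.7

Goods balance = 1214.9 - 1513.4 = -298.5
Services balance = 310.2 - 248.1 = 62.1
Trade balance (goods + services) = -298.5 + 62.1 = -236.4
Net primary income = 193.8 - 57.0 = 136.8
Net secondary income = 80.0 - 135.0 = -55.0
Current account = -236.4 + 136.8 + (-55.0) = -154.6
Financial account = -(-154.6 + (-41.4) + 5.3) = 190.7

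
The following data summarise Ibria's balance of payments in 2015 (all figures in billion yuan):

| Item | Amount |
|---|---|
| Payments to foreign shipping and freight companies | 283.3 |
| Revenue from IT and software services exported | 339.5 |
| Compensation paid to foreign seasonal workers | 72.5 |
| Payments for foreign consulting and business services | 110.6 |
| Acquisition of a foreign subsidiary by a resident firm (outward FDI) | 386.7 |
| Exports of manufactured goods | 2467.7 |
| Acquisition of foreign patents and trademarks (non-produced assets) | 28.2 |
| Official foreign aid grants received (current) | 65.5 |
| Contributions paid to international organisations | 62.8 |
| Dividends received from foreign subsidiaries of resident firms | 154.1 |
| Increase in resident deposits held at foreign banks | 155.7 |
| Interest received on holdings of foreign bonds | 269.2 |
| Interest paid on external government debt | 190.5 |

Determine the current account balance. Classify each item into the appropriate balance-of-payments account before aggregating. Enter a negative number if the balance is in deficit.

2576.3

Goods: 2467.7
Services: -283.3 + 339.5 - 110.6 = -54.4
Primary income: 269.2 - 190.5 + 154.1 - 72.5 = 160.3
Secondary income: 65.5 - 62.8 = 2.7
Current account = 2467.7 + (-54.4) + 160.3 + 2.7 = 2576.3
(Excluded from the current account — financial account: acquisition of a foreign subsidiary by a resident firm (outward FDI) 386.7, increase in resident deposits held at foreign banks 155.7; capital account: acquisition of foreign patents and trademarks (non-produced assets) 28.2.)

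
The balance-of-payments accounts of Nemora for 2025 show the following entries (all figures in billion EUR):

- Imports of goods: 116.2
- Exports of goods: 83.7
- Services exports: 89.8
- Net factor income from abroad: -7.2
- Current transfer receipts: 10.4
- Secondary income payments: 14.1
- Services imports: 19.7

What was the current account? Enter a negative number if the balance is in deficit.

Goods balance = 83.7 - 116.2 = -32.5
Services balance = 89.8 - 19.7 = 70.1
Trade balance (goods + services) = -32.5 + 70.1 = 37.6
Net primary income = -7.2
Net secondary income = 10.4 - 14.1 = -3.7
Current account = 37.6 + (-7.2) + (-3.7) = 26.7

26.7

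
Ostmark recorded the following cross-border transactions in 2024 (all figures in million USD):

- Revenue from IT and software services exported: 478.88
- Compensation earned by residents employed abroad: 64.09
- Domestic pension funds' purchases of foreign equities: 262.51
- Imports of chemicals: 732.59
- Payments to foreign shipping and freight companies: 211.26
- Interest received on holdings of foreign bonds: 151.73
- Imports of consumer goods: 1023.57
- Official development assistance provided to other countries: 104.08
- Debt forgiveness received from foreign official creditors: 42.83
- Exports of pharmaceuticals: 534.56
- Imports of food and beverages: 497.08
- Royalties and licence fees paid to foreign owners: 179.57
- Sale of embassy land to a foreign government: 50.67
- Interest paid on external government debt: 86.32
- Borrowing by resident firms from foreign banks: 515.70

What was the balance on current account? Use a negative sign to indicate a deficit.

-1605.21

Goods: -497.08 + 534.56 - 732.59 - 1023.57 = -1718.68
Services: -211.26 - 179.57 + 478.88 = 88.05
Primary income: -86.32 + 64.09 + 151.73 = 129.50
Secondary income: -104.08
Current account = (-1718.68) + 88.05 + 129.50 + (-104.08) = -1605.21
(Excluded from the current account — financial account: domestic pension funds' purchases of foreign equities 262.51, borrowing by resident firms from foreign banks 515.70; capital account: debt forgiveness received from foreign official creditors 42.83, sale of embassy land to a foreign government 50.67.)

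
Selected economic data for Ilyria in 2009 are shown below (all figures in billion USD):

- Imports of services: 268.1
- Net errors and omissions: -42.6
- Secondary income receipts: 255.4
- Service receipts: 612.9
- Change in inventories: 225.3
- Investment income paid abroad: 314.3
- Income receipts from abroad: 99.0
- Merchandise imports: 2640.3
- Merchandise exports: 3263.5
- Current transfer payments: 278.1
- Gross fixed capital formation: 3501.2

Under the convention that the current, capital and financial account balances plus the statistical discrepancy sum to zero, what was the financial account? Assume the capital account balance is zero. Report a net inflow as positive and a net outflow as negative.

-687.4

Goods balance = 3263.5 - 2640.3 = 623.2
Services balance = 612.9 - 268.1 = 344.8
Trade balance (goods + services) = 623.2 + 344.8 = 968.0
Net primary income = 99.0 - 314.3 = -215.3
Net secondary income = 255.4 - 278.1 = -22.7
Current account = 968.0 + (-215.3) + (-22.7) = 730.0
Financial account = -(730.0 + (-42.6)) = -687.4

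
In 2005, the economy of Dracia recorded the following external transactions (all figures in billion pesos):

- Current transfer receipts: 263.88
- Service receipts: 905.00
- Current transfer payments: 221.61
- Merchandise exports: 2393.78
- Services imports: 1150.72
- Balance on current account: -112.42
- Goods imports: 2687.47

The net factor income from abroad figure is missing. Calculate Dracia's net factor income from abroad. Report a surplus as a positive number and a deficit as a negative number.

384.72

Current account = goods balance + services balance + net primary income + net secondary income
Sum of the known components = -497.14
Net factor income from abroad = CA - (known components) = -112.42 - (-497.14) = 384.72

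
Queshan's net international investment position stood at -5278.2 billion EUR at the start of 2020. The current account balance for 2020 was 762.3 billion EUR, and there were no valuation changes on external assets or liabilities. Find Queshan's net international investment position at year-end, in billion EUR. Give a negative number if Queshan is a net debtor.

With no valuation effects, change in NIIP = current account = 762.3
End-of-year NIIP = -5278.2 + 762.3 = -4515.9

-4515.9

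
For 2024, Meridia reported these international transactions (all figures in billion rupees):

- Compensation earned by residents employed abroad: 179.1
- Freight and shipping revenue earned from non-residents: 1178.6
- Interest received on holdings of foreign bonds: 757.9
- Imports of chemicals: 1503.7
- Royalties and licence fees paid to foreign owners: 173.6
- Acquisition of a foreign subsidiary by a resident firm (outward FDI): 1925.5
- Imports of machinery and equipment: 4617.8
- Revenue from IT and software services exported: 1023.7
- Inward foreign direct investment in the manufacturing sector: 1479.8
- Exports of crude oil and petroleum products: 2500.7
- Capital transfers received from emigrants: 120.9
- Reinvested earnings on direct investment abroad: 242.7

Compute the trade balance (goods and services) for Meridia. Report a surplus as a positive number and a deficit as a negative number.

Goods: -4617.8 + 2500.7 - 1503.7 = -3620.8
Services: -173.6 + 1178.6 + 1023.7 = 2028.7
Trade balance = -3620.8 + 2028.7 = -1592.1
(Excluded from the trade balance — primary income: compensation earned by residents employed abroad 179.1, interest received on holdings of foreign bonds 757.9, reinvested earnings on direct investment abroad 242.7; financial account: acquisition of a foreign subsidiary by a resident firm (outward FDI) 1925.5, inward foreign direct investment in the manufacturing sector 1479.8; capital account: capital transfers received from emigrants 120.9.)

-1592.1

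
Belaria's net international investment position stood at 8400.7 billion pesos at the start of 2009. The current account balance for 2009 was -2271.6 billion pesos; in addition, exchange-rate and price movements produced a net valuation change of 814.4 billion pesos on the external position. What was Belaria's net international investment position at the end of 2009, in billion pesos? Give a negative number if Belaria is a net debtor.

Change in NIIP = current account + net valuation change = -2271.6 + 814.4 = -1457.2
End-of-year NIIP = 8400.7 + (-1457.2) = 6943.5

6943.5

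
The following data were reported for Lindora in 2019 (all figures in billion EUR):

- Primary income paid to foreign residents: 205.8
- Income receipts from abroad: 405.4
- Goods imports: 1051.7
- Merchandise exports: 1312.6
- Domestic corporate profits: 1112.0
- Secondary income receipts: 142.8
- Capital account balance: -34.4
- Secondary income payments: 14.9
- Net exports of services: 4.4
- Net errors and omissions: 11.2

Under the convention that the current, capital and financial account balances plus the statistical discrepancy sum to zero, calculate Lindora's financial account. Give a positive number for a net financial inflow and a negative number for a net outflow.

Goods balance = 1312.6 - 1051.7 = 260.9
Services balance = 4.4
Trade balance (goods + services) = 260.9 + 4.4 = 265.3
Net primary income = 405.4 - 205.8 = 199.6
Net secondary income = 142.8 - 14.9 = 127.9
Current account = 265.3 + 199.6 + 127.9 = 592.8
Financial account = -(592.8 + (-34.4) + 11.2) = -569.6

-569.6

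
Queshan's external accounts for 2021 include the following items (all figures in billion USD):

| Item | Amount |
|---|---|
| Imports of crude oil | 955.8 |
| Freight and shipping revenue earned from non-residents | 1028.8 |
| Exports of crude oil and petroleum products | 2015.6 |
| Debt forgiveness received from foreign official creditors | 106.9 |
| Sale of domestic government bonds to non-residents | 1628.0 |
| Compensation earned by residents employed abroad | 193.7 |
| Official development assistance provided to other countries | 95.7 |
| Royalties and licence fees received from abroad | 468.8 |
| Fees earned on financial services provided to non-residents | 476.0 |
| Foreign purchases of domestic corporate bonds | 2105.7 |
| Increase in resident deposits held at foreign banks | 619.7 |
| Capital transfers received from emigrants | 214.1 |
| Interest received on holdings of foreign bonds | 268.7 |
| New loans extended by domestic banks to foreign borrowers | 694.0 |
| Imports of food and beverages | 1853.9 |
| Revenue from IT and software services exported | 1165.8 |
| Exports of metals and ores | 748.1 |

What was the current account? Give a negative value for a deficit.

3460.1

Goods: 748.1 + 2015.6 - 1853.9 - 955.8 = -46.0
Services: 468.8 + 1165.8 + 1028.8 + 476.0 = 3139.4
Primary income: 193.7 + 268.7 = 462.4
Secondary income: -95.7
Current account = (-46.0) + 3139.4 + 462.4 + (-95.7) = 3460.1
(Excluded from the current account — capital account: debt forgiveness received from foreign official creditors 106.9, capital transfers received from emigrants 214.1; financial account: sale of domestic government bonds to non-residents 1628.0, foreign purchases of domestic corporate bonds 2105.7, increase in resident deposits held at foreign banks 619.7, new loans extended by domestic banks to foreign borrowers 694.0.)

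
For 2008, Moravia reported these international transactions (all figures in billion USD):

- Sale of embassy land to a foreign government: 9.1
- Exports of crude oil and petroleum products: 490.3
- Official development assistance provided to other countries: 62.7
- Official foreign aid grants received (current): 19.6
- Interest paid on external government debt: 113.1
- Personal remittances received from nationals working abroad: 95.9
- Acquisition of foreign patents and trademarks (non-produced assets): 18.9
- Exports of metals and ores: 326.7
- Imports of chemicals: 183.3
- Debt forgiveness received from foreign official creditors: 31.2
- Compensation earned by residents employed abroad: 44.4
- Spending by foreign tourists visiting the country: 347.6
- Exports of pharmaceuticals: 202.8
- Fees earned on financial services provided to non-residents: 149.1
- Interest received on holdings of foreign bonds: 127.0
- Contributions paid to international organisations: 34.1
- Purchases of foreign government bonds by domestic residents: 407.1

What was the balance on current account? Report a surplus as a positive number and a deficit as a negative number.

Goods: -183.3 + 326.7 + 490.3 + 202.8 = 836.5
Services: 149.1 + 347.6 = 496.7
Primary income: 127.0 + 44.4 - 113.1 = 58.3
Secondary income: 19.6 - 62.7 + 95.9 - 34.1 = 18.7
Current account = 836.5 + 496.7 + 58.3 + 18.7 = 1410.2
(Excluded from the current account — capital account: sale of embassy land to a foreign government 9.1, acquisition of foreign patents and trademarks (non-produced assets) 18.9, debt forgiveness received from foreign official creditors 31.2; financial account: purchases of foreign government bonds by domestic residents 407.1.)

1410.2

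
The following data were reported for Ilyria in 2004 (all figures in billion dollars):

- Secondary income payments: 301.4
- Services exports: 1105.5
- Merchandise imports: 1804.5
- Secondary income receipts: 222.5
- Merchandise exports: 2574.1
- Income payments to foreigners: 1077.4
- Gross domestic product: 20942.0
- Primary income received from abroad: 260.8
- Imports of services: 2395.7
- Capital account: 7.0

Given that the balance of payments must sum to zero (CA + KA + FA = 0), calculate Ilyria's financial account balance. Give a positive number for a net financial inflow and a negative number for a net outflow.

1409.1

Goods balance = 2574.1 - 1804.5 = 769.6
Services balance = 1105.5 - 2395.7 = -1290.2
Trade balance (goods + services) = 769.6 + (-1290.2) = -520.6
Net primary income = 260.8 - 1077.4 = -816.6
Net secondary income = 222.5 - 301.4 = -78.9
Current account = -520.6 + (-816.6) + (-78.9) = -1416.1
Financial account = -(-1416.1 + 7.0) = 1409.1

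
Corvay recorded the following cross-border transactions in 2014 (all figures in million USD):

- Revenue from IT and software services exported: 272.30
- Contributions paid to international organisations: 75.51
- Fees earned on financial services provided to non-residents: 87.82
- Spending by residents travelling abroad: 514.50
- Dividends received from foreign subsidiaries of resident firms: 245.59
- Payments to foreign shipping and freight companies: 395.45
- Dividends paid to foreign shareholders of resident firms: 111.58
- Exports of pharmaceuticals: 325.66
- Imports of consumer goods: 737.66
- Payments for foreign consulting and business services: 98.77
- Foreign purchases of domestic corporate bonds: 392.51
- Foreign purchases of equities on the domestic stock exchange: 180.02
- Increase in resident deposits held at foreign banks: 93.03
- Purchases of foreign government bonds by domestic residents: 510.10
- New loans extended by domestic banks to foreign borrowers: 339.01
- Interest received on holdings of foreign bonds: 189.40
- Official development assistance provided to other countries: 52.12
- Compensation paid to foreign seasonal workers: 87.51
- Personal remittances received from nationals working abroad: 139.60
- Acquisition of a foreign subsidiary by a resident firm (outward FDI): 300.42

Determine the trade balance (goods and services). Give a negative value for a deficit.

-1060.60

Goods: 325.66 - 737.66 = -412.00
Services: -514.50 + 272.30 + 87.82 - 98.77 - 395.45 = -648.60
Trade balance = -412.00 + (-648.60) = -1060.60
(Excluded from the trade balance — secondary income: contributions paid to international organisations 75.51, official development assistance provided to other countries 52.12, personal remittances received from nationals working abroad 139.60; primary income: dividends received from foreign subsidiaries of resident firms 245.59, dividends paid to foreign shareholders of resident firms 111.58, interest received on holdings of foreign bonds 189.40, compensation paid to foreign seasonal workers 87.51; financial account: foreign purchases of domestic corporate bonds 392.51, foreign purchases of equities on the domestic stock exchange 180.02, increase in resident deposits held at foreign banks 93.03, purchases of foreign government bonds by domestic residents 510.10, new loans extended by domestic banks to foreign borrowers 339.01, acquisition of a foreign subsidiary by a resident firm (outward FDI) 300.42.)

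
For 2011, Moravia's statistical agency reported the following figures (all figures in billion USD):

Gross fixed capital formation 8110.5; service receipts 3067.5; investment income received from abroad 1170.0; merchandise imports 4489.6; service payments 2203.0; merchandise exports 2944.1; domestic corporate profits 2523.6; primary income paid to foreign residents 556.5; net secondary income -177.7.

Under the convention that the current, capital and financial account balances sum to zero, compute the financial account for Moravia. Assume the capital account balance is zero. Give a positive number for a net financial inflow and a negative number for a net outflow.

245.2

Goods balance = 2944.1 - 4489.6 = -1545.5
Services balance = 3067.5 - 2203.0 = 864.5
Trade balance (goods + services) = -1545.5 + 864.5 = -681.0
Net primary income = 1170.0 - 556.5 = 613.5
Net secondary income = -177.7
Current account = -681.0 + 613.5 + (-177.7) = -245.2
Financial account = -(-245.2) = 245.2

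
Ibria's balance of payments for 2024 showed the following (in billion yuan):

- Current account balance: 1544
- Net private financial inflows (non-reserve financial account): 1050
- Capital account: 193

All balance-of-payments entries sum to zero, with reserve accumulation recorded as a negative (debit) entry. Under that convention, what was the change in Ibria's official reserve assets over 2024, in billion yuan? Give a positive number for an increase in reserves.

Official reserve transactions balance = -(1544 + 193 + 1050) = -2787
An accumulation of reserves is recorded as a debit (negative entry), so the change in the stock of reserves is the negative of that balance.
Change in official reserves = -(-2787) = 2787

2787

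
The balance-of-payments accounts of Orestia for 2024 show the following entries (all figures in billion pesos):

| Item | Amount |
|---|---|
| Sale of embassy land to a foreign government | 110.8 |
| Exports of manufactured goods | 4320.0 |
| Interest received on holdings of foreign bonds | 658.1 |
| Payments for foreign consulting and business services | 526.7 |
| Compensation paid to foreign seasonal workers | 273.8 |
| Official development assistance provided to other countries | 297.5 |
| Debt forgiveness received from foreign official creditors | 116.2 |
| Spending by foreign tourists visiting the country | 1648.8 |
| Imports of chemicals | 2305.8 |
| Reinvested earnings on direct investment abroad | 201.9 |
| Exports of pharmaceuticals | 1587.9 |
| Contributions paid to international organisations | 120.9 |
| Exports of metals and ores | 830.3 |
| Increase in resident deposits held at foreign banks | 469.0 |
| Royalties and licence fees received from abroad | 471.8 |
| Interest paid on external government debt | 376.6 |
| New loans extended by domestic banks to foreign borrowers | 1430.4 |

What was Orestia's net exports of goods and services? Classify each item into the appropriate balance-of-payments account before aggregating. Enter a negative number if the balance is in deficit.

6026.3

Goods: -2305.8 + 4320.0 + 1587.9 + 830.3 = 4432.4
Services: 471.8 - 526.7 + 1648.8 = 1593.9
Trade balance = 4432.4 + 1593.9 = 6026.3
(Excluded from the trade balance — capital account: sale of embassy land to a foreign government 110.8, debt forgiveness received from foreign official creditors 116.2; primary income: interest received on holdings of foreign bonds 658.1, compensation paid to foreign seasonal workers 273.8, reinvested earnings on direct investment abroad 201.9, interest paid on external government debt 376.6; secondary income: official development assistance provided to other countries 297.5, contributions paid to international organisations 120.9; financial account: increase in resident deposits held at foreign banks 469.0, new loans extended by domestic banks to foreign borrowers 1430.4.)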